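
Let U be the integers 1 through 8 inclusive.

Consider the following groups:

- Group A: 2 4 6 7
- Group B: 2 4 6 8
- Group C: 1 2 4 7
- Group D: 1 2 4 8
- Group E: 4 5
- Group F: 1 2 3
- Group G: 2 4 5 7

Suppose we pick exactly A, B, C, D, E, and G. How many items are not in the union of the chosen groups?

1

Union of A, B, C, D, E, G = {1, 2, 4, 5, 6, 7, 8}.
Not covered: 3 — 1 item.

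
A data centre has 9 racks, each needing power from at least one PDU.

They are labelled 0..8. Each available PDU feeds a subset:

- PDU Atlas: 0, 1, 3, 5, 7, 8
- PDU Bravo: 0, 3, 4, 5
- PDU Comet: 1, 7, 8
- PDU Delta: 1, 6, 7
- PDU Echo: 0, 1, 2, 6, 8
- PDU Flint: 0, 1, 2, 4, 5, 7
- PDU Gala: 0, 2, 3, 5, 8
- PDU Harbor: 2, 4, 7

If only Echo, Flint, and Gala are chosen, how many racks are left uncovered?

Union of Echo, Flint, Gala = {0, 1, 2, 3, 4, 5, 6, 7, 8} — that's every rack, so 0 are uncovered.

0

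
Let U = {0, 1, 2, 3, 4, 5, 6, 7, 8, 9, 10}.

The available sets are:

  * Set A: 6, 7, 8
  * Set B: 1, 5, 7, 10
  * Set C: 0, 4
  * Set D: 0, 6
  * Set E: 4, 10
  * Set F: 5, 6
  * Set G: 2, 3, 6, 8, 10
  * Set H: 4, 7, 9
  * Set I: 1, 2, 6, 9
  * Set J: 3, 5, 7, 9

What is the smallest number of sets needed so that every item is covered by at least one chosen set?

B and C and G and J together: B ∪ C ∪ G ∪ J = {0, 1, 2, 3, 4, 5, 6, 7, 8, 9, 10} — every item is covered.
No 3 of the 10 sets cover everything (all 120 combinations miss at least one item), so 4 is optimal.

4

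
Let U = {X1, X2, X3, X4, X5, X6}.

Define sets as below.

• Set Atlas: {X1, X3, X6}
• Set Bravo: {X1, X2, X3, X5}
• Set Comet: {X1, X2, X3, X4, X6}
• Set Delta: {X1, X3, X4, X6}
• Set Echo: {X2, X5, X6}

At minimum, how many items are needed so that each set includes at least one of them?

Take H = {X5, X6}. Each listed set contains at least one of these, so H is a hitting set of size 2.
No single item lies in every set, so at least 2 are needed and 2 is optimal.

2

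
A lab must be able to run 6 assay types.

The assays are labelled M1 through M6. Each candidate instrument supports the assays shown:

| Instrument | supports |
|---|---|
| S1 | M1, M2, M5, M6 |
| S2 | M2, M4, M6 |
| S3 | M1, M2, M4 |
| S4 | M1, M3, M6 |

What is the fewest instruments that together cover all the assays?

3

Take {S1, S3, S4}. Their union is {M1, M2, M3, M4, M5, M6}, which is all 6 assays.
Only S4 contains M3, so S4 is forced; the remaining 3 assays need at least 2 more instruments (each remaining instrument adds at most 2) — so at least 3 instruments are needed, and 3 is optimal.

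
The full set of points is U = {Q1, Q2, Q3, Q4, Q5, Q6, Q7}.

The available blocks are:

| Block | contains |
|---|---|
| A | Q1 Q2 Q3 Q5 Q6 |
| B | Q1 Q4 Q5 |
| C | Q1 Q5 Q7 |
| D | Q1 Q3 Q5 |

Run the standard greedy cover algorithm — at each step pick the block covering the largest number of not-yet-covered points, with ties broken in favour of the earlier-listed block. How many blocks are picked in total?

3

Greedy: pick A (covers 5 new) → pick B (covers 1 new) → pick C (covers 1 new). Total picks: 3.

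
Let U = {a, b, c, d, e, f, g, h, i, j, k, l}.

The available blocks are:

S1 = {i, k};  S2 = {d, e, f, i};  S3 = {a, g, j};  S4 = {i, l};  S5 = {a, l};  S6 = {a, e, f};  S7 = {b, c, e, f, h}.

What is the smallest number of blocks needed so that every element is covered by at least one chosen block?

5

S1, S2, S3, S4, and S7 cover everything between them: the union {a, b, c, d, e, f, g, h, i, j, k, l} is all of U.
No 4 of the 7 blocks cover everything (all 35 combinations miss at least one element), so 5 is optimal.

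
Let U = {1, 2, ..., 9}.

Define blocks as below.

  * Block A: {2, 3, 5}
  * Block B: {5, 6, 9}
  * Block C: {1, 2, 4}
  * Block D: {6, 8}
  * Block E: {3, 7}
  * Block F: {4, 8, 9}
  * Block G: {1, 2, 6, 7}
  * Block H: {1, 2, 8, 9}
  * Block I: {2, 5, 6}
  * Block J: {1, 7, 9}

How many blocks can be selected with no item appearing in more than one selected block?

3

E, F, I are pairwise disjoint (E={3,7}; F={4,8,9}; I={2,5,6}).
Every remaining block overlaps one of these, and no 4 of the listed blocks are pairwise disjoint, so 3 is the maximum.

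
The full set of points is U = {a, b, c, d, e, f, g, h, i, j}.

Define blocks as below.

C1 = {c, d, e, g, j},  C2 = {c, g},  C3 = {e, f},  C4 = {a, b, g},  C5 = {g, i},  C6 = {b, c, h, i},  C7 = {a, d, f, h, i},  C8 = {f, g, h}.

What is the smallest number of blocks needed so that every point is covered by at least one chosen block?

3

C1, C4, and C7 cover everything between them: the union {a, b, c, d, e, f, g, h, i, j} is all of U.
Only C1 contains j, so C1 is forced; the remaining 5 points need at least 2 more blocks (each remaining block adds at most 4) — so at least 3 blocks are needed, and 3 is optimal.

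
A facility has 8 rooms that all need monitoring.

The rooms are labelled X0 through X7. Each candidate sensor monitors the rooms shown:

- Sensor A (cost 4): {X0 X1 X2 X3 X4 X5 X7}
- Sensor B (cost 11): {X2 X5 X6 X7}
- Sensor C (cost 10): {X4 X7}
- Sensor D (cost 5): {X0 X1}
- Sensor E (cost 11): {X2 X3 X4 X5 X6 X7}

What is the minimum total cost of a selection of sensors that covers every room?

15

A, B together cover every room (A ∪ B = {X0, X1, X2, X3, X4, X5, X6, X7}); total cost 4 + 11 = 15.
No covering selection has total cost below 15.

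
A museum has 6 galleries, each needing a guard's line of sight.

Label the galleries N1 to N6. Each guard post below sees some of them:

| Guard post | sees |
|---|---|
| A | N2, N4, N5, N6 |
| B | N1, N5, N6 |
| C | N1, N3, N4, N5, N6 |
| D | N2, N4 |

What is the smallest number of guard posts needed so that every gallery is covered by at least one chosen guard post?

C and D together: C ∪ D = {N1, N2, N3, N4, N5, N6} — every gallery is covered.
No single guard post has all 6 galleries (the largest, C, has 5), so 2 is optimal.

2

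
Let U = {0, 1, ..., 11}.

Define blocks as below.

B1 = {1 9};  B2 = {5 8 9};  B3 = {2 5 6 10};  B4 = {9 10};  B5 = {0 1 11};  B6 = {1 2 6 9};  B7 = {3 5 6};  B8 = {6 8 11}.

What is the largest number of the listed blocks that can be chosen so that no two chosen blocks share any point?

3

B4, B5, B7 are pairwise disjoint (B4={9,10}; B5={0,1,11}; B7={3,5,6}).
Every remaining block overlaps one of these, and no 4 of the listed blocks are pairwise disjoint, so 3 is the maximum.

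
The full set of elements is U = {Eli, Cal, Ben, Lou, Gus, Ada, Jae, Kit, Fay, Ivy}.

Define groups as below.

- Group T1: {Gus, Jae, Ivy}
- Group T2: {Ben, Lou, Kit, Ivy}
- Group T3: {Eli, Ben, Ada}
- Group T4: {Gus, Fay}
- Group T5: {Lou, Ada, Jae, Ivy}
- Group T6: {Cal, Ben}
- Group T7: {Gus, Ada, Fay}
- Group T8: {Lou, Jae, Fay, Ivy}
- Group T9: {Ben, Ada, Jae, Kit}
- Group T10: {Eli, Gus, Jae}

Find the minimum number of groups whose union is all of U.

Take {T6, T8, T9, T10}. Their union is {Eli, Cal, Ben, Lou, Gus, Ada, Jae, Kit, Fay, Ivy}, which is all 10 elements.
No 3 of the 10 groups cover everything (all 120 combinations miss at least one element), so 4 is optimal.

4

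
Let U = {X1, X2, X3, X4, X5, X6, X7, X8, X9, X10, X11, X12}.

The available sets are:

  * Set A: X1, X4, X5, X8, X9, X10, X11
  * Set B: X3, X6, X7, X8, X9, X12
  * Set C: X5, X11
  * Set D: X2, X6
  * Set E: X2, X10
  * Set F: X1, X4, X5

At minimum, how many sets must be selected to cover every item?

3

A and B and D together: A ∪ B ∪ D = {X1, X2, X3, X4, X5, X6, X7, X8, X9, X10, X11, X12} — every item is covered.
Only B contains X3, so B is forced; the remaining 6 items need at least 2 more sets (each remaining set adds at most 5) — so at least 3 sets are needed, and 3 is optimal.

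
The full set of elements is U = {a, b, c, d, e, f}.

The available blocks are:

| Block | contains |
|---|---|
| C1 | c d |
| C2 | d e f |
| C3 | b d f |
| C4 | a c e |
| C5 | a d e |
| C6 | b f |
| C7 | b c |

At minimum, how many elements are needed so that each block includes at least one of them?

H = {a, b, d} meets every block (each contains at least one member of H), and |H| = 3.
No choice of 2 elements meets every block, so 3 is the minimum.

3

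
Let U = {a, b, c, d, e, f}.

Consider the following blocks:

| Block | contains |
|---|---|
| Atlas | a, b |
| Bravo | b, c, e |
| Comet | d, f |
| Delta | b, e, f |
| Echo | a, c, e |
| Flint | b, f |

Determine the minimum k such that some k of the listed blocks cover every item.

3

Atlas and Comet and Echo together: Atlas ∪ Comet ∪ Echo = {a, b, c, d, e, f} — every item is covered.
Only Comet contains d, so Comet is forced; the remaining 4 items need at least 2 more blocks (each remaining block adds at most 3) — so at least 3 blocks are needed, and 3 is optimal.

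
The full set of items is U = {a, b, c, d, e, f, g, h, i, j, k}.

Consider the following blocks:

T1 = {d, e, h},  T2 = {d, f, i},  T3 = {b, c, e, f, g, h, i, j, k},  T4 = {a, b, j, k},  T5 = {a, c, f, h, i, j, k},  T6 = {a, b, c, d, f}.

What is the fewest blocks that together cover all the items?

T3 and T6 cover everything between them: the union {a, b, c, d, e, f, g, h, i, j, k} is all of U.
No single block has all 11 items (the largest, T3, has 9), so 2 is optimal.

2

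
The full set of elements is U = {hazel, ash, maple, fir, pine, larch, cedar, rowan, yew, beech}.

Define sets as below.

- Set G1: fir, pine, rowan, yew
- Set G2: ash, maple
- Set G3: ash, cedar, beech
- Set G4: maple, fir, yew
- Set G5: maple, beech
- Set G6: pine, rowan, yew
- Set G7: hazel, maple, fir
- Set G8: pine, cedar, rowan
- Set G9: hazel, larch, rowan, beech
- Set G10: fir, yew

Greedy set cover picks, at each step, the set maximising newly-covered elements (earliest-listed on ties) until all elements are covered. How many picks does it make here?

4

Greedy: pick G1 (covers 4 new) → pick G3 (covers 3 new) → pick G7 (covers 2 new) → pick G9 (covers 1 new). Total picks: 4.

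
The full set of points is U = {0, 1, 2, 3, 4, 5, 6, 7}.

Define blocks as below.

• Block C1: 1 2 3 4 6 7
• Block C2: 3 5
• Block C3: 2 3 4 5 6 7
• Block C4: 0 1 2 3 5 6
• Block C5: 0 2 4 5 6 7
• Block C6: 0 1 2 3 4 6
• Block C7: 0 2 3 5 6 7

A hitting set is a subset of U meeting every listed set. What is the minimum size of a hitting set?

2

The 2 points {4, 5} hit every block.
No single point lies in every block, so at least 2 are needed and 2 is optimal.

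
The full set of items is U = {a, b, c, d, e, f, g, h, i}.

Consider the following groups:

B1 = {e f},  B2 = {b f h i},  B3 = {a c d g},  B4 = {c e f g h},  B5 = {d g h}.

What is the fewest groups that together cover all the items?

3

B2, B3, and B4 cover everything between them: the union {a, b, c, d, e, f, g, h, i} is all of U.
Only B3 contains a, so B3 is forced; the remaining 5 items need at least 2 more groups (each remaining group adds at most 4) — so at least 3 groups are needed, and 3 is optimal.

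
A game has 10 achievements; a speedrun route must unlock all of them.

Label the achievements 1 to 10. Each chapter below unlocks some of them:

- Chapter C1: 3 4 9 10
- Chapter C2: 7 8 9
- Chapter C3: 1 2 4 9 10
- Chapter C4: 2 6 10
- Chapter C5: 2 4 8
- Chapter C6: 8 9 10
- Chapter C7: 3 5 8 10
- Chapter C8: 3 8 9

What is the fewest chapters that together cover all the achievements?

Take {C2, C3, C4, C7}. Their union is {1, 2, 3, 4, 5, 6, 7, 8, 9, 10}, which is all 10 achievements.
Only C4 contains 6, so C4 is forced; the remaining 7 achievements need at least 3 more chapters (each remaining chapter adds at most 3) — so at least 4 chapters are needed, and 4 is optimal.

4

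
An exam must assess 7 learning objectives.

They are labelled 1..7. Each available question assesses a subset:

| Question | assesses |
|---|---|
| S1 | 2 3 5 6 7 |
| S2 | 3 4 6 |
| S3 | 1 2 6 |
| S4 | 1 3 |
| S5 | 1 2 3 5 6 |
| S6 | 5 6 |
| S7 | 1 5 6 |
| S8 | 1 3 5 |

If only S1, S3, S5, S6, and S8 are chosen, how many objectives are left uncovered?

Union of S1, S3, S5, S6, S8 = {1, 2, 3, 5, 6, 7}.
Not covered: 4 — 1 objective.

1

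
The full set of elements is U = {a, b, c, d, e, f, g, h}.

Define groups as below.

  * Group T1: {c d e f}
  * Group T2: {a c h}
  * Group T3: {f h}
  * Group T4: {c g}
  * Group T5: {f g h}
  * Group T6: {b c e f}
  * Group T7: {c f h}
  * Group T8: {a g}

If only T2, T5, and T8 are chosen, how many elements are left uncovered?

3

Union of T2, T5, T8 = {a, c, f, g, h}.
Not covered: b, d, e — 3 elements.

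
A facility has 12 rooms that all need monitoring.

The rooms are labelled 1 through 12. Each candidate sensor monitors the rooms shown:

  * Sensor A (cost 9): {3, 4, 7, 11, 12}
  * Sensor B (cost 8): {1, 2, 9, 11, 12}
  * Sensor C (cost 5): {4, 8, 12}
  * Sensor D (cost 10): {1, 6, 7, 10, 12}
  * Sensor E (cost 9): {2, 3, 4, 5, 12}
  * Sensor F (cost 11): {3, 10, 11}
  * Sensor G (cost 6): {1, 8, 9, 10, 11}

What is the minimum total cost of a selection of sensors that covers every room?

D, E, G together cover every room (D ∪ E ∪ G = {1, 2, 3, 4, 5, 6, 7, 8, 9, 10, 11, 12}); total cost 10 + 9 + 6 = 25.
No covering selection has total cost below 25.

25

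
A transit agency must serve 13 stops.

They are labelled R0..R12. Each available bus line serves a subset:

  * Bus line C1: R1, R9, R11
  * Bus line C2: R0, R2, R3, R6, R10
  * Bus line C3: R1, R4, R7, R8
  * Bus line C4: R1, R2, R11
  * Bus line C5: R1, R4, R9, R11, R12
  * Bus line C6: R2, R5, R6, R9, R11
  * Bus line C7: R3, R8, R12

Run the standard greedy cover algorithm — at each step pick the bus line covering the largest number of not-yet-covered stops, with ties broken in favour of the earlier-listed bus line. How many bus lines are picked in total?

Greedy: pick C2 (covers 5 new) → pick C5 (covers 5 new) → pick C3 (covers 2 new) → pick C6 (covers 1 new). Total picks: 4.

4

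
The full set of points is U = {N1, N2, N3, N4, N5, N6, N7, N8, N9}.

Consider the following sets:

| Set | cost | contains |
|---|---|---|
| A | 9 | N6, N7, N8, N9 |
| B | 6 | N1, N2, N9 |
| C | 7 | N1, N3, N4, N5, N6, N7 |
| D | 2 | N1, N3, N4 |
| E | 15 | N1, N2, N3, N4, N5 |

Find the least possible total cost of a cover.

A, B, C together cover every point (A ∪ B ∪ C = {N1, N2, N3, N4, N5, N6, N7, N8, N9}); total cost 9 + 6 + 7 = 22.
The greedy pick D, A, B, C costs 24; no covering selection beats 22.

22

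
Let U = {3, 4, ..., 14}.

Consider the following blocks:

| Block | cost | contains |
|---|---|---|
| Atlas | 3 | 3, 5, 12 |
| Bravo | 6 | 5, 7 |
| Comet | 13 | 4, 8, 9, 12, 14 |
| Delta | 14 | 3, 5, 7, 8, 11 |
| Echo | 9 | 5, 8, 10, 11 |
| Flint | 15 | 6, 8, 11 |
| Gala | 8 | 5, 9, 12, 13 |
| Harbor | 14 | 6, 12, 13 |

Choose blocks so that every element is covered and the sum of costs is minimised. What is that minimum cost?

Atlas, Bravo, Comet, Echo, Harbor together cover every element (Atlas ∪ Bravo ∪ Comet ∪ Echo ∪ Harbor = {3, 4, 5, 6, 7, 8, 9, 10, 11, 12, 13, 14}); total cost 3 + 6 + 13 + 9 + 14 = 45.
The greedy pick Atlas, Echo, Gala, Bravo, Comet, Harbor costs 53; no covering selection beats 45.

45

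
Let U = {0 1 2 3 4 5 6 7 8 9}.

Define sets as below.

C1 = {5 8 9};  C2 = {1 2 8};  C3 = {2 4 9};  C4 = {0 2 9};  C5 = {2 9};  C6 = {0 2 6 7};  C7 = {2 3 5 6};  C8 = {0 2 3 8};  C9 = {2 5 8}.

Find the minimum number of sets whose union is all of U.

C2, C3, C6, and C7 cover everything between them: the union {0, 1, 2, 3, 4, 5, 6, 7, 8, 9} is all of U.
Only C2 contains 1, so C2 is forced; the remaining 7 points need at least 3 more sets (each remaining set adds at most 3) — so at least 4 sets are needed, and 4 is optimal.

4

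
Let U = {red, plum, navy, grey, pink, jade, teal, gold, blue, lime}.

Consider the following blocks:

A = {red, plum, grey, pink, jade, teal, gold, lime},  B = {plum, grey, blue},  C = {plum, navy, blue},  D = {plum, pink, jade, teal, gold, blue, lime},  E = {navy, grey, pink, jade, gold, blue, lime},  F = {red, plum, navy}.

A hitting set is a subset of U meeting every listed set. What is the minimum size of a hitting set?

2

Take H = {plum, pink}. Each listed block contains at least one of these, so H is a hitting set of size 2.
No single point lies in every block, so at least 2 are needed and 2 is optimal.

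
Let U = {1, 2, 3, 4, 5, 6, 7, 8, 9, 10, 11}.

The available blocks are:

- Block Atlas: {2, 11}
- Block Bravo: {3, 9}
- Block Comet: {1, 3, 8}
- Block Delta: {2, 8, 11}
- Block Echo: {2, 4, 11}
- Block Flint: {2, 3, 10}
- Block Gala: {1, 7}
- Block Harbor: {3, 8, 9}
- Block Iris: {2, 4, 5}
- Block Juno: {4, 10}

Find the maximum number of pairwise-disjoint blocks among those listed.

Bravo, Delta, Gala, Juno are pairwise disjoint (Bravo={3,9}; Delta={2,8,11}; Gala={1,7}; Juno={4,10}).
Every remaining block overlaps one of these, and no 5 of the listed blocks are pairwise disjoint, so 4 is the maximum.

4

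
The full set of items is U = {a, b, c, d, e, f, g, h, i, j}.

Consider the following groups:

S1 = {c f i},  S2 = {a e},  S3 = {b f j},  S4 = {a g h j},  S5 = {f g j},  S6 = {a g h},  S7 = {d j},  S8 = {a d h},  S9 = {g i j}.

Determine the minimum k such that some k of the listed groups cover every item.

Take {S1, S2, S3, S6, S8}. Their union is {a, b, c, d, e, f, g, h, i, j}, which is all 10 items.
No 4 of the 9 groups cover everything (all 126 combinations miss at least one item), so 5 is optimal.

5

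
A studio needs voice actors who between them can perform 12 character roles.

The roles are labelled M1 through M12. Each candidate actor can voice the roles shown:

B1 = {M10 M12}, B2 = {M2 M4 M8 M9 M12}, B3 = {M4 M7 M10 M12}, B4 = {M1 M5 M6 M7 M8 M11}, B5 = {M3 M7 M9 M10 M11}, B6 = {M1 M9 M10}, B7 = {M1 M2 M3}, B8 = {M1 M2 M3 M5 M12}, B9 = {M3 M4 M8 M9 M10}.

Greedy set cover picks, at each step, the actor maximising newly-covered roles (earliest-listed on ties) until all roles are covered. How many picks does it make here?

3

Greedy: pick B4 (covers 6 new) → pick B2 (covers 4 new) → pick B5 (covers 2 new). Total picks: 3.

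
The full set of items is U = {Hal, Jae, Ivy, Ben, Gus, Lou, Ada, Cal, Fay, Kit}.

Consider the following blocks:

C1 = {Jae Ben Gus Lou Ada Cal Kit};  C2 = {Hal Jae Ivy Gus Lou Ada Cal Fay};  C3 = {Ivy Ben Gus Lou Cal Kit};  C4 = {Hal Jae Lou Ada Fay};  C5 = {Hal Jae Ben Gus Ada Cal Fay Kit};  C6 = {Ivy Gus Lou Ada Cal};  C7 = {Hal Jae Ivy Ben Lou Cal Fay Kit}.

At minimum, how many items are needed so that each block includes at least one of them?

2

The 2 items {Ben, Lou} hit every block.
No single item lies in every block, so at least 2 are needed and 2 is optimal.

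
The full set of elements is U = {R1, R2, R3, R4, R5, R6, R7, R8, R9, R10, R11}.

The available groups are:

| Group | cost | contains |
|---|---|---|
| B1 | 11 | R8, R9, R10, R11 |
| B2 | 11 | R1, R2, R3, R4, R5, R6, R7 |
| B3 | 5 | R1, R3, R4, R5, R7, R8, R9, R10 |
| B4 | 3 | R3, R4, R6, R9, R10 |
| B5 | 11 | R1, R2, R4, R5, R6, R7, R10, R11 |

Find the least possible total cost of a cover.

16

B3, B5 together cover every element (B3 ∪ B5 = {R1, R2, R3, R4, R5, R6, R7, R8, R9, R10, R11}); total cost 5 + 11 = 16.
The greedy pick B4, B3, B5 costs 19; no covering selection beats 16.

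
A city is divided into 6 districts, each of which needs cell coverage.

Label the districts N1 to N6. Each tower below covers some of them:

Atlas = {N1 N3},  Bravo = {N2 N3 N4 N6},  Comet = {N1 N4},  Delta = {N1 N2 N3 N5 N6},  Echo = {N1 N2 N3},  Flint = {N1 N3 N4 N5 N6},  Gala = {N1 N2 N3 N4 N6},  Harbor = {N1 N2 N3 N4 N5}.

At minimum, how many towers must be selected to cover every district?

2

Take {Delta, Harbor}. Their union is {N1, N2, N3, N4, N5, N6}, which is all 6 districts.
No single tower has all 6 districts (the largest, Delta, has 5), so 2 is optimal.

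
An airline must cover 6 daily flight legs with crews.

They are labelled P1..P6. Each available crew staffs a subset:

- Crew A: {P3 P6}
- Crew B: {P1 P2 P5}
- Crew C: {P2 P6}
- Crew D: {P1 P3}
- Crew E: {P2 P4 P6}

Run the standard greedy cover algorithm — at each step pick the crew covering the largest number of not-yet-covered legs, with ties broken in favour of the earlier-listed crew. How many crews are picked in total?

Greedy: pick B (covers 3 new) → pick A (covers 2 new) → pick E (covers 1 new). Total picks: 3.

3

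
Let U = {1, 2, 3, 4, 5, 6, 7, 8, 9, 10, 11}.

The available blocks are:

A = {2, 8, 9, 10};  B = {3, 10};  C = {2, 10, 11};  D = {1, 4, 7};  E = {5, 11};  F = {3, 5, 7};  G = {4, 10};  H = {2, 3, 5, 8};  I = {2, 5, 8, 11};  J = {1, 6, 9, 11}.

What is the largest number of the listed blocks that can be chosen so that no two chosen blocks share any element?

3

F, G, J are pairwise disjoint (F={3,5,7}; G={4,10}; J={1,6,9,11}).
Every remaining block overlaps one of these, and no 4 of the listed blocks are pairwise disjoint, so 3 is the maximum.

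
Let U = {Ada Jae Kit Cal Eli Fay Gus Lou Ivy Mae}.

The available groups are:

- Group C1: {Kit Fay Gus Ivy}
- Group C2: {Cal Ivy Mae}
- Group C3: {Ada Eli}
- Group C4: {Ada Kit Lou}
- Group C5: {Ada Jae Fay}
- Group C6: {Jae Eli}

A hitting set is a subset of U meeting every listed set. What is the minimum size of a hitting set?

H = {Ada, Jae, Ivy} meets every group (each contains at least one member of H), and |H| = 3.
The groups C2, C4, C6 are pairwise disjoint, so any hitting set needs a separate item for each — at least 3. Hence 3 is optimal.

3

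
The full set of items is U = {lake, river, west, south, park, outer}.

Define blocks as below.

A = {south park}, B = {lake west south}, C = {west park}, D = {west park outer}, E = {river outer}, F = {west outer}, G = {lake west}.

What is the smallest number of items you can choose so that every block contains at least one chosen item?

3

H = {west, park, outer} meets every block (each contains at least one member of H), and |H| = 3.
The blocks A, E, G are pairwise disjoint, so any hitting set needs a separate item for each — at least 3. Hence 3 is optimal.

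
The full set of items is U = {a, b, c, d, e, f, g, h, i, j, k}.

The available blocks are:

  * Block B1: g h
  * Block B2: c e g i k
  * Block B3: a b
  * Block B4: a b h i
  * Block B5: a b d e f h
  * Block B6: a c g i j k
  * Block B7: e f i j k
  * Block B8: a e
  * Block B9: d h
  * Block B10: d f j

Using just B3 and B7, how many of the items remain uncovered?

4

Union of B3, B7 = {a, b, e, f, i, j, k}.
Not covered: c, d, g, h — 4 items.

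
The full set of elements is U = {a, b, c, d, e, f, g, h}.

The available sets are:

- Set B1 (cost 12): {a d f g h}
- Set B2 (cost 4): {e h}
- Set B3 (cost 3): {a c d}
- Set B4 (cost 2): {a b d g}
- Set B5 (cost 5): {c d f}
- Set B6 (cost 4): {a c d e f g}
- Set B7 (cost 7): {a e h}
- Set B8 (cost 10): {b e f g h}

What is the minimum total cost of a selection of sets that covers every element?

B2, B4, B6 together cover every element (B2 ∪ B4 ∪ B6 = {a, b, c, d, e, f, g, h}); total cost 4 + 2 + 4 = 10.
No covering selection has total cost below 10.

10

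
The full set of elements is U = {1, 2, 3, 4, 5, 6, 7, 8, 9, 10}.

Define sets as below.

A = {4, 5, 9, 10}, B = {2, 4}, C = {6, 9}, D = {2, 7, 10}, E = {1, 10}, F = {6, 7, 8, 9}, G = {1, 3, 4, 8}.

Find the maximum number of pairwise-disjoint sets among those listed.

3

B, C, E are pairwise disjoint (B={2,4}; C={6,9}; E={1,10}).
Every remaining set overlaps one of these, and no 4 of the listed sets are pairwise disjoint, so 3 is the maximum.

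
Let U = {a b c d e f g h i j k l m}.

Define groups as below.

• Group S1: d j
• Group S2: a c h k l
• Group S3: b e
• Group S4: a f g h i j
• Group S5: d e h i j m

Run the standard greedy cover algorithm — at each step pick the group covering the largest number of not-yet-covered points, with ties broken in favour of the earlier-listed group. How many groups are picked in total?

4

Greedy: pick S4 (covers 6 new) → pick S2 (covers 3 new) → pick S5 (covers 3 new) → pick S3 (covers 1 new). Total picks: 4.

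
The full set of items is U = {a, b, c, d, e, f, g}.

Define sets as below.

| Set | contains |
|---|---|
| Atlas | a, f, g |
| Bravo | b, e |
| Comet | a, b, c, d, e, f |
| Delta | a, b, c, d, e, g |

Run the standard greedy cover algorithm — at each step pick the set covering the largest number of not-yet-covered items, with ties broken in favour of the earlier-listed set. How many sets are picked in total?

2

Greedy: pick Comet (covers 6 new) → pick Atlas (covers 1 new). Total picks: 2.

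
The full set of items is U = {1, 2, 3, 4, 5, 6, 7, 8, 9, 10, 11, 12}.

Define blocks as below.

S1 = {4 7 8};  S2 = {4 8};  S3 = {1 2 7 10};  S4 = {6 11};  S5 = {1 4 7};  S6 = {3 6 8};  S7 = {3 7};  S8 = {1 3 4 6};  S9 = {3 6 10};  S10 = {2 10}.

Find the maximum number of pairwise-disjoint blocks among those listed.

S2, S4, S7, S10 are pairwise disjoint (S2={4,8}; S4={6,11}; S7={3,7}; S10={2,10}).
Every remaining block overlaps one of these, and no 5 of the listed blocks are pairwise disjoint, so 4 is the maximum.

4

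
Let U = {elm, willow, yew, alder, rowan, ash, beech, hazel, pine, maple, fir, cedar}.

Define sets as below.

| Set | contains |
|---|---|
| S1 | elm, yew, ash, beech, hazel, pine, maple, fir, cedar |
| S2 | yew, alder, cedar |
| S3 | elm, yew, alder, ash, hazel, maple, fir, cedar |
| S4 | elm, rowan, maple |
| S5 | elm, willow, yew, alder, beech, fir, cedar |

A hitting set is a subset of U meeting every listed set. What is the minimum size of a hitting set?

2

H = {yew, maple} meets every set (each contains at least one member of H), and |H| = 2.
The sets S2, S4 are pairwise disjoint, so any hitting set needs a separate element for each — at least 2. Hence 2 is optimal.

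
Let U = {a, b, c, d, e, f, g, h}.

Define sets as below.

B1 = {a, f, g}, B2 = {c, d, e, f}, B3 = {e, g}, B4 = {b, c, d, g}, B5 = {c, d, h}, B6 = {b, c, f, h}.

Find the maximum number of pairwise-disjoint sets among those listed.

B3, B5 are pairwise disjoint (B3={e,g}; B5={c,d,h}).
Every remaining set overlaps one of these, and no 3 of the listed sets are pairwise disjoint, so 2 is the maximum.

2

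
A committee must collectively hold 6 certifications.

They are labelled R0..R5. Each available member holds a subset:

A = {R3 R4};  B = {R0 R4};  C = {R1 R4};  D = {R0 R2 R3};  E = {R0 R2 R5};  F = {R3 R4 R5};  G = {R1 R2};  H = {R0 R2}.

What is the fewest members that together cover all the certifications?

3

A and C and E together: A ∪ C ∪ E = {R0, R1, R2, R3, R4, R5} — every certification is covered.
No 2 of the 8 members cover everything (all 28 combinations miss at least one certification), so 3 is optimal.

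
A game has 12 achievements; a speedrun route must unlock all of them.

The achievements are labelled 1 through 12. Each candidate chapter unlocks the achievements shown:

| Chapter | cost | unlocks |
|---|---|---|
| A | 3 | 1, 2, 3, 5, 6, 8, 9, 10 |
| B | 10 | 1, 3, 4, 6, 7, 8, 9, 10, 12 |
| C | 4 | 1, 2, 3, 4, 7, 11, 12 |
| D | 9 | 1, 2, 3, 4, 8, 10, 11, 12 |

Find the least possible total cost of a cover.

7

A, C together cover every achievement (A ∪ C = {1, 2, 3, 4, 5, 6, 7, 8, 9, 10, 11, 12}); total cost 3 + 4 = 7.
No covering selection has total cost below 7.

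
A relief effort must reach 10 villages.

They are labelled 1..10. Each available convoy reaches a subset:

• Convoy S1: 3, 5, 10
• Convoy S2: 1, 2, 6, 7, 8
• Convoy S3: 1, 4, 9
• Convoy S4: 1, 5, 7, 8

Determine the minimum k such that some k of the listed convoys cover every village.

3

Take {S1, S2, S3}. Their union is {1, 2, 3, 4, 5, 6, 7, 8, 9, 10}, which is all 10 villages.
Only S2 contains 2, so S2 is forced; the remaining 5 villages need at least 2 more convoys (each remaining convoy adds at most 3) — so at least 3 convoys are needed, and 3 is optimal.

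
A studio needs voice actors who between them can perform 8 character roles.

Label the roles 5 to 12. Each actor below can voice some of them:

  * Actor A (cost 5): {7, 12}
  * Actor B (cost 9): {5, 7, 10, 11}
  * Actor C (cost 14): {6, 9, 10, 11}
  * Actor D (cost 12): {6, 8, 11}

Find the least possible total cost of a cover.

40

A, B, C, D together cover every role (A ∪ B ∪ C ∪ D = {5, 6, 7, 8, 9, 10, 11, 12}); total cost 5 + 9 + 14 + 12 = 40.
No covering selection has total cost below 40.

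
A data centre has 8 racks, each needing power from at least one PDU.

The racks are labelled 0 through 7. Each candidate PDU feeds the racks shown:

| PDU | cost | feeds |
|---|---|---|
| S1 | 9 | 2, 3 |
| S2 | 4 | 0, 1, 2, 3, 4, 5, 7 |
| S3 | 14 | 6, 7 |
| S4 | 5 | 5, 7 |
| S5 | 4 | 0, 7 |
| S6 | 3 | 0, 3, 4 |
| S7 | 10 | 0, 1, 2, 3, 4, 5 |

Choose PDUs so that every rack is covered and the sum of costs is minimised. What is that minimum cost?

S2, S3 together cover every rack (S2 ∪ S3 = {0, 1, 2, 3, 4, 5, 6, 7}); total cost 4 + 14 = 18.
No covering selection has total cost below 18.

18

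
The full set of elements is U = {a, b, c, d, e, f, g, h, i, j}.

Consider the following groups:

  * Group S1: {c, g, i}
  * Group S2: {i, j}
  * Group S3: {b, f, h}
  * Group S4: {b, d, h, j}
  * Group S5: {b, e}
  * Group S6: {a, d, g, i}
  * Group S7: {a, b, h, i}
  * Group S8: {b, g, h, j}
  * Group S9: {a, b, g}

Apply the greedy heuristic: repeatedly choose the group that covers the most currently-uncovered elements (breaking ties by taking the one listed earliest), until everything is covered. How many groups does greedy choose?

Greedy: pick S4 (covers 4 new) → pick S1 (covers 3 new) → pick S3 (covers 1 new) → pick S5 (covers 1 new) → pick S6 (covers 1 new). Total picks: 5.

5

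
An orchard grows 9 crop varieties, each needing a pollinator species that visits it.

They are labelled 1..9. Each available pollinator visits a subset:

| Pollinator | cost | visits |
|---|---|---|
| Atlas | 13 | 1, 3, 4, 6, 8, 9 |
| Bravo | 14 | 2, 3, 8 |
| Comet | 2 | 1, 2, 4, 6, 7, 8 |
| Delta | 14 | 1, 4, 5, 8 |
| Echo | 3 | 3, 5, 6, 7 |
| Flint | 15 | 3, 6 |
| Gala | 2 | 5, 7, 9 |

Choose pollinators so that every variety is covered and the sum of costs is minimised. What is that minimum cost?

Comet, Echo, Gala together cover every variety (Comet ∪ Echo ∪ Gala = {1, 2, 3, 4, 5, 6, 7, 8, 9}); total cost 2 + 3 + 2 = 7.
No covering selection has total cost below 7.

7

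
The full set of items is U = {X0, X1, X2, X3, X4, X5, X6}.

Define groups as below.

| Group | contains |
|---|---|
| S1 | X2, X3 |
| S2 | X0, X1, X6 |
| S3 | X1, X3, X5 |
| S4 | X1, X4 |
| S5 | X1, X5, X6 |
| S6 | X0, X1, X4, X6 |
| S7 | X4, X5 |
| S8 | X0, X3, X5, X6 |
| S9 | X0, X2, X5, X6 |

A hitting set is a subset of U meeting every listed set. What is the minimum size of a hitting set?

3

H = {X3, X4, X6} meets every group (each contains at least one member of H), and |H| = 3.
The groups S1, S2, S7 are pairwise disjoint, so any hitting set needs a separate item for each — at least 3. Hence 3 is optimal.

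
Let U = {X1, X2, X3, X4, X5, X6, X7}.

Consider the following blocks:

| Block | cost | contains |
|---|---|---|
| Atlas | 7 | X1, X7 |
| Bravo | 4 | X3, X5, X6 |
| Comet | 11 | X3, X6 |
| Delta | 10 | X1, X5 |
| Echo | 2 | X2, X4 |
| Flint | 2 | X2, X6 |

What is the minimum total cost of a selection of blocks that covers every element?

Atlas, Bravo, Echo together cover every element (Atlas ∪ Bravo ∪ Echo = {X1, X2, X3, X4, X5, X6, X7}); total cost 7 + 4 + 2 = 13.
No covering selection has total cost below 13.

13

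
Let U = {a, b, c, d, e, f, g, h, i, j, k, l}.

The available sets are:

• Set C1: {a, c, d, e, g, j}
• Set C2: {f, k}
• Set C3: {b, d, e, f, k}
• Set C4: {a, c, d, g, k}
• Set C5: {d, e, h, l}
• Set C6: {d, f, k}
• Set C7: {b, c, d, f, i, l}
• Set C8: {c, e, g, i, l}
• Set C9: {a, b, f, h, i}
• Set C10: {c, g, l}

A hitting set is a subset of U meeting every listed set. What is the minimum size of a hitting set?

3

The 3 elements {c, e, f} hit every set.
No choice of 2 elements meets every set, so 3 is the minimum.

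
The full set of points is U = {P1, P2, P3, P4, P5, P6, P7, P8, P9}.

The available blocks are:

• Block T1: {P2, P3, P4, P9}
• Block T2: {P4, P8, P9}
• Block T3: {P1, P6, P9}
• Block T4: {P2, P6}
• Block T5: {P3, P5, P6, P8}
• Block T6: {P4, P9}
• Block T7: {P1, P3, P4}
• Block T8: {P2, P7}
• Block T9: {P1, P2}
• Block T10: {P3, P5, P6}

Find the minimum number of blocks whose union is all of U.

T1, T5, T7, and T8 cover everything between them: the union {P1, P2, P3, P4, P5, P6, P7, P8, P9} is all of U.
No 3 of the 10 blocks cover everything (all 120 combinations miss at least one point), so 4 is optimal.

4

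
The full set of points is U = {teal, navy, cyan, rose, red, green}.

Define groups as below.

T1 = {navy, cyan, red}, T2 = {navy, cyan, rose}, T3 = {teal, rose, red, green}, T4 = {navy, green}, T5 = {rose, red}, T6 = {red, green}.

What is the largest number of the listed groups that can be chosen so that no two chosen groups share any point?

2

T2, T6 are pairwise disjoint (T2={navy,cyan,rose}; T6={red,green}).
Every remaining group overlaps one of these, and no 3 of the listed groups are pairwise disjoint, so 2 is the maximum.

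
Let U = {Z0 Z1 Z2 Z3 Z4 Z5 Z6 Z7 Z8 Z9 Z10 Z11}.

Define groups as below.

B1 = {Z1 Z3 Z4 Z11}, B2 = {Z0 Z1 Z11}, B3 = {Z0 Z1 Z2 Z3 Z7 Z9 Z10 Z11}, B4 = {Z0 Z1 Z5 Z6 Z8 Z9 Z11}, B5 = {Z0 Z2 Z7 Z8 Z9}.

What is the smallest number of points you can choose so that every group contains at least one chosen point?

2

Take H = {Z1, Z9}. Each listed group contains at least one of these, so H is a hitting set of size 2.
The groups B1, B5 are pairwise disjoint, so any hitting set needs a separate point for each — at least 2. Hence 2 is optimal.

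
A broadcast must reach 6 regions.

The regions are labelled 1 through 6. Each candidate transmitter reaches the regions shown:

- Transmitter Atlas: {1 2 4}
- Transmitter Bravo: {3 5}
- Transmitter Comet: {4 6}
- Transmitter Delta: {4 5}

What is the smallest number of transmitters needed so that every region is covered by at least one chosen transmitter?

Take {Atlas, Bravo, Comet}. Their union is {1, 2, 3, 4, 5, 6}, which is all 6 regions.
Only Atlas contains 1, so Atlas is forced; the remaining 3 regions need at least 2 more transmitters (each remaining transmitter adds at most 2) — so at least 3 transmitters are needed, and 3 is optimal.

3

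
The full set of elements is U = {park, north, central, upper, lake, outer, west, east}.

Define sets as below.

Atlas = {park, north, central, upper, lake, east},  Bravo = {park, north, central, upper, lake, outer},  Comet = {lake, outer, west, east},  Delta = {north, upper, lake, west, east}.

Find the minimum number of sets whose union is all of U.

Atlas and Comet cover everything between them: the union {park, north, central, upper, lake, outer, west, east} is all of U.
No single set has all 8 elements (the largest, Atlas, has 6), so 2 is optimal.

2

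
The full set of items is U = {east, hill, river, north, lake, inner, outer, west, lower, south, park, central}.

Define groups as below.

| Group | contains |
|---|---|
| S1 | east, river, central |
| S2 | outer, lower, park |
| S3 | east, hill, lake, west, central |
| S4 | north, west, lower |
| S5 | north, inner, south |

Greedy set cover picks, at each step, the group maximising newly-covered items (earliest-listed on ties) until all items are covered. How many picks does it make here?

Greedy: pick S3 (covers 5 new) → pick S2 (covers 3 new) → pick S5 (covers 3 new) → pick S1 (covers 1 new). Total picks: 4.

4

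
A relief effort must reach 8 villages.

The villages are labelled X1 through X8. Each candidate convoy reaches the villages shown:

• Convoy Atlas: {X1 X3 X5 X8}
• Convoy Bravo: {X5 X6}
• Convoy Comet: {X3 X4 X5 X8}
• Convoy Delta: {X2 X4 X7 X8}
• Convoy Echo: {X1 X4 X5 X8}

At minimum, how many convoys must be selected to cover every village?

Atlas and Bravo and Delta together: Atlas ∪ Bravo ∪ Delta = {X1, X2, X3, X4, X5, X6, X7, X8} — every village is covered.
Only Delta contains X2, so Delta is forced; the remaining 4 villages need at least 2 more convoys (each remaining convoy adds at most 3) — so at least 3 convoys are needed, and 3 is optimal.

3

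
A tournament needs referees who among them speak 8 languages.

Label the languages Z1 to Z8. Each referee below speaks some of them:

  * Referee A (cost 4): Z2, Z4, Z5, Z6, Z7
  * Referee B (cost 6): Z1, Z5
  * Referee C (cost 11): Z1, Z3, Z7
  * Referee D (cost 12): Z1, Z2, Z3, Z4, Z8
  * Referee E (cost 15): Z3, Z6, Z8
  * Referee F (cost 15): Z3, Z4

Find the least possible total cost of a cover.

A, D together cover every language (A ∪ D = {Z1, Z2, Z3, Z4, Z5, Z6, Z7, Z8}); total cost 4 + 12 = 16.
No covering selection has total cost below 16.

16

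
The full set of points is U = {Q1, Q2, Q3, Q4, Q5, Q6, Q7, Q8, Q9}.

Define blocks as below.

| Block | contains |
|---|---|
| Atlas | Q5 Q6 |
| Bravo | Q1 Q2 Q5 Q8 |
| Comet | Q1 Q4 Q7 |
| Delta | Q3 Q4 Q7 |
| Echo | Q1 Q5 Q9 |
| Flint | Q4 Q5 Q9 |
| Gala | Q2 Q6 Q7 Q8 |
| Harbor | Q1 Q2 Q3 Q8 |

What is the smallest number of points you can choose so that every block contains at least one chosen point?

Take H = {Q1, Q5, Q7}. Each listed block contains at least one of these, so H is a hitting set of size 3.
No choice of 2 points meets every block, so 3 is the minimum.

3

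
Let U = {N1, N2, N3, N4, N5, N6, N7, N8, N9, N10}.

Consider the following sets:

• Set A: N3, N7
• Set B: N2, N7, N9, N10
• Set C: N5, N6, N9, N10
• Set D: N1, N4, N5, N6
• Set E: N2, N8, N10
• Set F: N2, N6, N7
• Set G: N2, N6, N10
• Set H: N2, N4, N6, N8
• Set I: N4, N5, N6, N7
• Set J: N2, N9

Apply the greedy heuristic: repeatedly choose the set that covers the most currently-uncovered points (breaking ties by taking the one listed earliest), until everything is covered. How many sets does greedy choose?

Greedy: pick B (covers 4 new) → pick D (covers 4 new) → pick A (covers 1 new) → pick E (covers 1 new). Total picks: 4.

4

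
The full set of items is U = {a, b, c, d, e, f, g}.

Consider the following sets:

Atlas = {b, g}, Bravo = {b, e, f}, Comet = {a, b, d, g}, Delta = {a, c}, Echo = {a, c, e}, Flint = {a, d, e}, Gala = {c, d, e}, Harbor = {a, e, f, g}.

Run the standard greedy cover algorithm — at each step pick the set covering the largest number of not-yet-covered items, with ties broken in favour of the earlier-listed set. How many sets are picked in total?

Greedy: pick Comet (covers 4 new) → pick Bravo (covers 2 new) → pick Delta (covers 1 new). Total picks: 3.

3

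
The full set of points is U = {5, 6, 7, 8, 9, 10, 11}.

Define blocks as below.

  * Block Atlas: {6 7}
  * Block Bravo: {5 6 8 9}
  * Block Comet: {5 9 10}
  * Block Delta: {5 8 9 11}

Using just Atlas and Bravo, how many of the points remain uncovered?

Union of Atlas, Bravo = {5, 6, 7, 8, 9}.
Not covered: 10, 11 — 2 points.

2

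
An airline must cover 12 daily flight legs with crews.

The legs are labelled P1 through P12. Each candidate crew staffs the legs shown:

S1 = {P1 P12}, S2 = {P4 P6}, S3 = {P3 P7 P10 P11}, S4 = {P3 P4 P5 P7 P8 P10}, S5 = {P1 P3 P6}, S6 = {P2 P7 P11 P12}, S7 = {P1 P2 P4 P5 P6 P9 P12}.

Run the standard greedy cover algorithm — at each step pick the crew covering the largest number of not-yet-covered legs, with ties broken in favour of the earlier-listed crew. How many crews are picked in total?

Greedy: pick S7 (covers 7 new) → pick S3 (covers 4 new) → pick S4 (covers 1 new). Total picks: 3.

3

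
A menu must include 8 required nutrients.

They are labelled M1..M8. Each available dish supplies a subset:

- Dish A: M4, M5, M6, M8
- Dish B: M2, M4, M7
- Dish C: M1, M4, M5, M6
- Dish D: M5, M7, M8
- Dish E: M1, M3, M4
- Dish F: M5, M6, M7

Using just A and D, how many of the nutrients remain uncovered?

3

Union of A, D = {M4, M5, M6, M7, M8}.
Not covered: M1, M2, M3 — 3 nutrients.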